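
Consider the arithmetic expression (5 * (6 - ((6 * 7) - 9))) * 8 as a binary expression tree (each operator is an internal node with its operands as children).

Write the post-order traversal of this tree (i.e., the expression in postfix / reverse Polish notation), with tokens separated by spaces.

Post-order on an expression tree gives postfix notation: for each operator, emit left operand, right operand, then the operator.

5 6 6 7 * 9 - - * 8 *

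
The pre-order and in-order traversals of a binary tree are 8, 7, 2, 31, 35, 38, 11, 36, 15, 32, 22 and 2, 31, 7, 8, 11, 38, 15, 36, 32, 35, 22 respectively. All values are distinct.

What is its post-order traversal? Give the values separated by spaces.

The first element of pre-order is the root; it splits in-order into left and right subtrees.
Root 8: left subtree has 3 nodes {2, 31, 7}, right has 7 {11, 38, 15, 36, 32, 35, 22}.
  Root 7: left subtree has 2 nodes {2, 31}, right has 0 { }.
    Root 2: left subtree has 0 nodes { }, right has 1 {31}.
  Root 35: left subtree has 5 nodes {11, 38, 15, 36, 32}, right has 1 {22}.
    Root 38: left subtree has 1 node {11}, right has 3 {15, 36, 32}.
      Root 36: left subtree has 1 node {15}, right has 1 {32}.

31 2 7 11 15 32 36 38 22 35 8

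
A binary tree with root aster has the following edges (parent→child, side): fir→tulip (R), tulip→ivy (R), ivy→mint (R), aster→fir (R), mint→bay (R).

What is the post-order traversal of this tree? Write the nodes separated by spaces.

bay mint ivy tulip fir aster

Post-order visits the left subtree, then the right subtree, then the node.
At aster: no left child.
At aster: go right to fir.
  At fir: no left child.
  At fir: go right to tulip.
    At tulip: no left child.
    At tulip: go right to ivy.
      At ivy: no left child.
      At ivy: go right to mint.
        At mint: no left child.
        At mint: go right to bay.
          bay is a leaf — visit bay.
        Visit mint.
      Visit ivy.
    Visit tulip.
  Visit fir.
Visit aster.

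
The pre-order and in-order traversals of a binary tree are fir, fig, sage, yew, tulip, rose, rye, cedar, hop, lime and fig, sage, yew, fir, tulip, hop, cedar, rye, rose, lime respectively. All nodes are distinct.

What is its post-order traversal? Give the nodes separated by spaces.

The first element of pre-order is the root; it splits in-order into left and right subtrees.
Root fir: left subtree has 3 nodes {fig, sage, yew}, right has 6 {tulip, hop, cedar, rye, rose, lime}.
  Root fig: left subtree has 0 nodes { }, right has 2 {sage, yew}.
    Root sage: left subtree has 0 nodes { }, right has 1 {yew}.
  Root tulip: left subtree has 0 nodes { }, right has 5 {hop, cedar, rye, rose, lime}.
    Root rose: left subtree has 3 nodes {hop, cedar, rye}, right has 1 {lime}.
      Root rye: left subtree has 2 nodes {hop, cedar}, right has 0 { }.
        Root cedar: left subtree has 1 node {hop}, right has 0 { }.

yew sage fig hop cedar rye lime rose tulip fir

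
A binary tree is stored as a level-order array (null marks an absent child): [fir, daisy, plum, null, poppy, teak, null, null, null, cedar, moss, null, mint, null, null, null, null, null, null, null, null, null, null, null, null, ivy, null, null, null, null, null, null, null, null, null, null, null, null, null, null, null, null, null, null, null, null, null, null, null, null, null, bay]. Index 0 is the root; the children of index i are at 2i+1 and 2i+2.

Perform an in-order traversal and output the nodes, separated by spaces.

daisy cedar poppy moss fir teak bay ivy mint plum

In-order visits the left subtree, then the node, then the right subtree.
At fir: go left to daisy.
  At daisy: no left child.
  Visit daisy.
  At daisy: go right to poppy.
    At poppy: go left to cedar.
      cedar is a leaf — visit cedar.
    Visit poppy.
    At poppy: go right to moss.
      moss is a leaf — visit moss.
Visit fir.
At fir: go right to plum.
  At plum: go left to teak.
    At teak: no left child.
    Visit teak.
    At teak: go right to mint.
      At mint: go left to ivy.
        At ivy: go left to bay.
          bay is a leaf — visit bay.
        Visit ivy.
        At ivy: no right child.
      Visit mint.
      At mint: no right child.
  Visit plum.
  At plum: no right child.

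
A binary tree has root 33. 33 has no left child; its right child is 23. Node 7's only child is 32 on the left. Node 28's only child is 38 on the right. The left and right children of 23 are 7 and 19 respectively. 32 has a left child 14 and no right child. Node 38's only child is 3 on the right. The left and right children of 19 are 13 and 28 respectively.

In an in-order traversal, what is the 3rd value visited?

In-order visits the left subtree, then the node, then the right subtree.
At 33: no left child.
Visit 33.
At 33: go right to 23.
  At 23: go left to 7.
    At 7: go left to 32.
      At 32: go left to 14.
        14 is a leaf — visit 14.
      Visit 32.
      At 32: no right child.
    Visit 7.
    At 7: no right child.
  Visit 23.
  At 23: go right to 19.
    At 19: go left to 13.
      13 is a leaf — visit 13.
    Visit 19.
    At 19: go right to 28.
      At 28: no left child.
      Visit 28.
      At 28: go right to 38.
        At 38: no left child.
        Visit 38.
        At 38: go right to 3.
          3 is a leaf — visit 3.
Full in-order sequence: 33, 14, 32, 7, 23, 13, 19, 28, 38, 3.

32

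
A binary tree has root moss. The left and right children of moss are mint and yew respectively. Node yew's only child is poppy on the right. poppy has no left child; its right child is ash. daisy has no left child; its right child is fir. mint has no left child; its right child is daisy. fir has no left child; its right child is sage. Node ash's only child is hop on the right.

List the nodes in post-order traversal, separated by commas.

Post-order visits the left subtree, then the right subtree, then the node.
At moss: go left to mint.
  At mint: no left child.
  At mint: go right to daisy.
    At daisy: no left child.
    At daisy: go right to fir.
      At fir: no left child.
      At fir: go right to sage.
        sage is a leaf — visit sage.
      Visit fir.
    Visit daisy.
  Visit mint.
At moss: go right to yew.
  At yew: no left child.
  At yew: go right to poppy.
    At poppy: no left child.
    At poppy: go right to ash.
      At ash: no left child.
      At ash: go right to hop.
        hop is a leaf — visit hop.
      Visit ash.
    Visit poppy.
  Visit yew.
Visit moss.

sage, fir, daisy, mint, hop, ash, poppy, yew, moss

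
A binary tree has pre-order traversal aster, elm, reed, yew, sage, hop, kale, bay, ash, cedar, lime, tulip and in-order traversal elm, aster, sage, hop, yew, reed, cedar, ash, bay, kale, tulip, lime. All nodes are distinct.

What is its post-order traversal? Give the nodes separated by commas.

elm, hop, sage, yew, cedar, ash, bay, tulip, lime, kale, reed, aster

The first element of pre-order is the root; it splits in-order into left and right subtrees.
Root aster: left subtree has 1 node {elm}, right has 10 {sage, hop, yew, reed, cedar, ash, bay, kale, tulip, lime}.
  Root reed: left subtree has 3 nodes {sage, hop, yew}, right has 6 {cedar, ash, bay, kale, tulip, lime}.
    Root yew: left subtree has 2 nodes {sage, hop}, right has 0 { }.
      Root sage: left subtree has 0 nodes { }, right has 1 {hop}.
    Root kale: left subtree has 3 nodes {cedar, ash, bay}, right has 2 {tulip, lime}.
      Root bay: left subtree has 2 nodes {cedar, ash}, right has 0 { }.
        Root ash: left subtree has 1 node {cedar}, right has 0 { }.
      Root lime: left subtree has 1 node {tulip}, right has 0 { }.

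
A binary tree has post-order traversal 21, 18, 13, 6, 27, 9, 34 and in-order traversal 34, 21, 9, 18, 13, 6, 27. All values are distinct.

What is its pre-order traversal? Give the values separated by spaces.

34 9 21 27 6 13 18

The last element of post-order is the root; it splits in-order into left and right subtrees.
Root 34: left subtree has 0 nodes { }, right has 6 {21, 9, 18, 13, 6, 27}.
  Root 9: left subtree has 1 node {21}, right has 4 {18, 13, 6, 27}.
    Root 27: left subtree has 3 nodes {18, 13, 6}, right has 0 { }.
      Root 6: left subtree has 2 nodes {18, 13}, right has 0 { }.
        Root 13: left subtree has 1 node {18}, right has 0 { }.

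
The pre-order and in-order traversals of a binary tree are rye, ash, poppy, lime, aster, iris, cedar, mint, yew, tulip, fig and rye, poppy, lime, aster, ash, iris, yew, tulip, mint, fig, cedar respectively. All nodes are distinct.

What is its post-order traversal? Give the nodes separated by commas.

The first element of pre-order is the root; it splits in-order into left and right subtrees.
Root rye: left subtree has 0 nodes { }, right has 10 {poppy, lime, aster, ash, iris, yew, tulip, mint, fig, cedar}.
  Root ash: left subtree has 3 nodes {poppy, lime, aster}, right has 6 {iris, yew, tulip, mint, fig, cedar}.
    Root poppy: left subtree has 0 nodes { }, right has 2 {lime, aster}.
      Root lime: left subtree has 0 nodes { }, right has 1 {aster}.
    Root iris: left subtree has 0 nodes { }, right has 5 {yew, tulip, mint, fig, cedar}.
      Root cedar: left subtree has 4 nodes {yew, tulip, mint, fig}, right has 0 { }.
        Root mint: left subtree has 2 nodes {yew, tulip}, right has 1 {fig}.
          Root yew: left subtree has 0 nodes { }, right has 1 {tulip}.

aster, lime, poppy, tulip, yew, fig, mint, cedar, iris, ash, rye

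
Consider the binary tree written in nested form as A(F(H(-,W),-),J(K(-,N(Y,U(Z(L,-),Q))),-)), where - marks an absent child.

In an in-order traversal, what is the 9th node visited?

Z

In-order visits the left subtree, then the node, then the right subtree.
At A: go left to F.
  At F: go left to H.
    At H: no left child.
    Visit H.
    At H: go right to W.
      W is a leaf — visit W.
  Visit F.
  At F: no right child.
Visit A.
At A: go right to J.
  At J: go left to K.
    At K: no left child.
    Visit K.
    At K: go right to N.
      At N: go left to Y.
        Y is a leaf — visit Y.
      Visit N.
      At N: go right to U.
        At U: go left to Z.
          At Z: go left to L.
            L is a leaf — visit L.
          Visit Z.
          At Z: no right child.
        Visit U.
        At U: go right to Q.
          Q is a leaf — visit Q.
  Visit J.
  At J: no right child.
Full in-order sequence: H, W, F, A, K, Y, N, L, Z, U, Q, J.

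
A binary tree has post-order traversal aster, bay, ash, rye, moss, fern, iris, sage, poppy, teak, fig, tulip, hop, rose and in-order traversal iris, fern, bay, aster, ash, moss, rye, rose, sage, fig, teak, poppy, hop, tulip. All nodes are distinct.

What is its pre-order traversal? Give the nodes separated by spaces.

rose iris fern moss ash bay aster rye hop fig sage teak poppy tulip

The last element of post-order is the root; it splits in-order into left and right subtrees.
Root rose: left subtree has 7 nodes {iris, fern, bay, aster, ash, moss, rye}, right has 6 {sage, fig, teak, poppy, hop, tulip}.
  Root iris: left subtree has 0 nodes { }, right has 6 {fern, bay, aster, ash, moss, rye}.
    Root fern: left subtree has 0 nodes { }, right has 5 {bay, aster, ash, moss, rye}.
      Root moss: left subtree has 3 nodes {bay, aster, ash}, right has 1 {rye}.
        Root ash: left subtree has 2 nodes {bay, aster}, right has 0 { }.
          Root bay: left subtree has 0 nodes { }, right has 1 {aster}.
  Root hop: left subtree has 4 nodes {sage, fig, teak, poppy}, right has 1 {tulip}.
    Root fig: left subtree has 1 node {sage}, right has 2 {teak, poppy}.
      Root teak: left subtree has 0 nodes { }, right has 1 {poppy}.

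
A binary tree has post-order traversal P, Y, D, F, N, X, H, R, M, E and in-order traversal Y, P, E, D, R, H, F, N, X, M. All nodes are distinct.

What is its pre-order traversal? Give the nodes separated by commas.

The last element of post-order is the root; it splits in-order into left and right subtrees.
Root E: left subtree has 2 nodes {Y, P}, right has 7 {D, R, H, F, N, X, M}.
  Root Y: left subtree has 0 nodes { }, right has 1 {P}.
  Root M: left subtree has 6 nodes {D, R, H, F, N, X}, right has 0 { }.
    Root R: left subtree has 1 node {D}, right has 4 {H, F, N, X}.
      Root H: left subtree has 0 nodes { }, right has 3 {F, N, X}.
        Root X: left subtree has 2 nodes {F, N}, right has 0 { }.
          Root N: left subtree has 1 node {F}, right has 0 { }.

E, Y, P, M, R, D, H, X, N, F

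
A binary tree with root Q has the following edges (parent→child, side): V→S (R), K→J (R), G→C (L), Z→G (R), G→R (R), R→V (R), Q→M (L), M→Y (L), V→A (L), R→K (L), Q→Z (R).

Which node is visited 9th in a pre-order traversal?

J

Pre-order visits the node, then its left subtree, then its right subtree.
Visit Q.
At Q: go left to M.
  Visit M.
  At M: go left to Y.
    Y is a leaf — visit Y.
  At M: no right child.
At Q: go right to Z.
  Visit Z.
  At Z: no left child.
  At Z: go right to G.
    Visit G.
    At G: go left to C.
      C is a leaf — visit C.
    At G: go right to R.
      Visit R.
      At R: go left to K.
        Visit K.
        At K: no left child.
        At K: go right to J.
          J is a leaf — visit J.
      At R: go right to V.
        Visit V.
        At V: go left to A.
          A is a leaf — visit A.
        At V: go right to S.
          S is a leaf — visit S.
Full pre-order sequence: Q, M, Y, Z, G, C, R, K, J, V, A, S.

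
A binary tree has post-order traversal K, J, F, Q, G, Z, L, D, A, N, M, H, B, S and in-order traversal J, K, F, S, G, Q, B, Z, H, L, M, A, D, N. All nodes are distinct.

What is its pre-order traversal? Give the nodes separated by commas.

The last element of post-order is the root; it splits in-order into left and right subtrees.
Root S: left subtree has 3 nodes {J, K, F}, right has 10 {G, Q, B, Z, H, L, M, A, D, N}.
  Root F: left subtree has 2 nodes {J, K}, right has 0 { }.
    Root J: left subtree has 0 nodes { }, right has 1 {K}.
  Root B: left subtree has 2 nodes {G, Q}, right has 7 {Z, H, L, M, A, D, N}.
    Root G: left subtree has 0 nodes { }, right has 1 {Q}.
    Root H: left subtree has 1 node {Z}, right has 5 {L, M, A, D, N}.
      Root M: left subtree has 1 node {L}, right has 3 {A, D, N}.
        Root N: left subtree has 2 nodes {A, D}, right has 0 { }.
          Root A: left subtree has 0 nodes { }, right has 1 {D}.

S, F, J, K, B, G, Q, H, Z, M, L, N, A, D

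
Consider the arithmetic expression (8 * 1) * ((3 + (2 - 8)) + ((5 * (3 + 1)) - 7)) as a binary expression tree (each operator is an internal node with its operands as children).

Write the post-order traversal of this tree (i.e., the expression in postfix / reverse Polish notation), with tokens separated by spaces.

8 1 * 3 2 8 - + 5 3 1 + * 7 - + *

Post-order on an expression tree gives postfix notation: for each operator, emit left operand, right operand, then the operator.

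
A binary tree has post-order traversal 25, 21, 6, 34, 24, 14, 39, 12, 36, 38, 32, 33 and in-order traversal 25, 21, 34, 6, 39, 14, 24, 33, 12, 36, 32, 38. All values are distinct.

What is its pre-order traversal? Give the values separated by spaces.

33 39 34 21 25 6 14 24 32 36 12 38

The last element of post-order is the root; it splits in-order into left and right subtrees.
Root 33: left subtree has 7 nodes {25, 21, 34, 6, 39, 14, 24}, right has 4 {12, 36, 32, 38}.
  Root 39: left subtree has 4 nodes {25, 21, 34, 6}, right has 2 {14, 24}.
    Root 34: left subtree has 2 nodes {25, 21}, right has 1 {6}.
      Root 21: left subtree has 1 node {25}, right has 0 { }.
    Root 14: left subtree has 0 nodes { }, right has 1 {24}.
  Root 32: left subtree has 2 nodes {12, 36}, right has 1 {38}.
    Root 36: left subtree has 1 node {12}, right has 0 { }.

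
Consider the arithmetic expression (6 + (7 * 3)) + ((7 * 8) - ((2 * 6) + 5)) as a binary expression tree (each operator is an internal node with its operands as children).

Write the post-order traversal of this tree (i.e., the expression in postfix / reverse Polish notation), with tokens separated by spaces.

6 7 3 * + 7 8 * 2 6 * 5 + - +

Post-order on an expression tree gives postfix notation: for each operator, emit left operand, right operand, then the operator.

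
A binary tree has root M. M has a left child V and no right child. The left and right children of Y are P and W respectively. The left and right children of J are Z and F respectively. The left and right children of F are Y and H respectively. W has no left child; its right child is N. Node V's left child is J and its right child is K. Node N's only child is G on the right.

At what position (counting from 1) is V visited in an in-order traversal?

In-order visits the left subtree, then the node, then the right subtree.
At M: go left to V.
  At V: go left to J.
    At J: go left to Z.
      Z is a leaf — visit Z.
    Visit J.
    At J: go right to F.
      At F: go left to Y.
        At Y: go left to P.
          P is a leaf — visit P.
        Visit Y.
        At Y: go right to W.
          At W: no left child.
          Visit W.
          At W: go right to N.
            At N: no left child.
            Visit N.
            At N: go right to G.
              G is a leaf — visit G.
      Visit F.
      At F: go right to H.
        H is a leaf — visit H.
  Visit V.
  At V: go right to K.
    K is a leaf — visit K.
Visit M.
At M: no right child.
Full in-order sequence: Z, J, P, Y, W, N, G, F, H, V, K, M.

10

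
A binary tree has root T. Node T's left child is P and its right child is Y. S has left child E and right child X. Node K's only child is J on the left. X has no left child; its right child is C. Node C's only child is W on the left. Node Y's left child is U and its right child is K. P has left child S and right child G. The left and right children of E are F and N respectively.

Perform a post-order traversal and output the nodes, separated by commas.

Post-order visits the left subtree, then the right subtree, then the node.
At T: go left to P.
  At P: go left to S.
    At S: go left to E.
      At E: go left to F.
        F is a leaf — visit F.
      At E: go right to N.
        N is a leaf — visit N.
      Visit E.
    At S: go right to X.
      At X: no left child.
      At X: go right to C.
        At C: go left to W.
          W is a leaf — visit W.
        At C: no right child.
        Visit C.
      Visit X.
    Visit S.
  At P: go right to G.
    G is a leaf — visit G.
  Visit P.
At T: go right to Y.
  At Y: go left to U.
    U is a leaf — visit U.
  At Y: go right to K.
    At K: go left to J.
      J is a leaf — visit J.
    At K: no right child.
    Visit K.
  Visit Y.
Visit T.

F, N, E, W, C, X, S, G, P, U, J, K, Y, T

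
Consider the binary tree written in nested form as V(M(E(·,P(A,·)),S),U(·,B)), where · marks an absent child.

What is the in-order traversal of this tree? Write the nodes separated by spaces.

E A P M S V U B

In-order visits the left subtree, then the node, then the right subtree.
At V: go left to M.
  At M: go left to E.
    At E: no left child.
    Visit E.
    At E: go right to P.
      At P: go left to A.
        A is a leaf — visit A.
      Visit P.
      At P: no right child.
  Visit M.
  At M: go right to S.
    S is a leaf — visit S.
Visit V.
At V: go right to U.
  At U: no left child.
  Visit U.
  At U: go right to B.
    B is a leaf — visit B.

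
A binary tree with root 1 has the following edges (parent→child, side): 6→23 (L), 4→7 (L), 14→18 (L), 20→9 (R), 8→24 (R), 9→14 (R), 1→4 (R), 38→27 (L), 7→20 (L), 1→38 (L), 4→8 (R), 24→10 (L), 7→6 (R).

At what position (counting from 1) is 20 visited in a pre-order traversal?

6

Pre-order visits the node, then its left subtree, then its right subtree.
Visit 1.
At 1: go left to 38.
  Visit 38.
  At 38: go left to 27.
    27 is a leaf — visit 27.
  At 38: no right child.
At 1: go right to 4.
  Visit 4.
  At 4: go left to 7.
    Visit 7.
    At 7: go left to 20.
      Visit 20.
      At 20: no left child.
      At 20: go right to 9.
        Visit 9.
        At 9: no left child.
        At 9: go right to 14.
          Visit 14.
          At 14: go left to 18.
            18 is a leaf — visit 18.
          At 14: no right child.
    At 7: go right to 6.
      Visit 6.
      At 6: go left to 23.
        23 is a leaf — visit 23.
      At 6: no right child.
  At 4: go right to 8.
    Visit 8.
    At 8: no left child.
    At 8: go right to 24.
      Visit 24.
      At 24: go left to 10.
        10 is a leaf — visit 10.
      At 24: no right child.
Full pre-order sequence: 1, 38, 27, 4, 7, 20, 9, 14, 18, 6, 23, 8, 24, 10.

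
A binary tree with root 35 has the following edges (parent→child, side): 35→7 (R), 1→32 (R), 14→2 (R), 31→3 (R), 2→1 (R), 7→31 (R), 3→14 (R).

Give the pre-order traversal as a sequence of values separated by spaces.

Pre-order visits the node, then its left subtree, then its right subtree.
Visit 35.
At 35: no left child.
At 35: go right to 7.
  Visit 7.
  At 7: no left child.
  At 7: go right to 31.
    Visit 31.
    At 31: no left child.
    At 31: go right to 3.
      Visit 3.
      At 3: no left child.
      At 3: go right to 14.
        Visit 14.
        At 14: no left child.
        At 14: go right to 2.
          Visit 2.
          At 2: no left child.
          At 2: go right to 1.
            Visit 1.
            At 1: no left child.
            At 1: go right to 32.
              32 is a leaf — visit 32.

35 7 31 3 14 2 1 32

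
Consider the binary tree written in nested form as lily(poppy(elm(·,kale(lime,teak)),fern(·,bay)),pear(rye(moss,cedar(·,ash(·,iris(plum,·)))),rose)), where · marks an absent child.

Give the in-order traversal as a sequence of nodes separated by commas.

In-order visits the left subtree, then the node, then the right subtree.
At lily: go left to poppy.
  At poppy: go left to elm.
    At elm: no left child.
    Visit elm.
    At elm: go right to kale.
      At kale: go left to lime.
        lime is a leaf — visit lime.
      Visit kale.
      At kale: go right to teak.
        teak is a leaf — visit teak.
  Visit poppy.
  At poppy: go right to fern.
    At fern: no left child.
    Visit fern.
    At fern: go right to bay.
      bay is a leaf — visit bay.
Visit lily.
At lily: go right to pear.
  At pear: go left to rye.
    At rye: go left to moss.
      moss is a leaf — visit moss.
    Visit rye.
    At rye: go right to cedar.
      At cedar: no left child.
      Visit cedar.
      At cedar: go right to ash.
        At ash: no left child.
        Visit ash.
        At ash: go right to iris.
          At iris: go left to plum.
            plum is a leaf — visit plum.
          Visit iris.
          At iris: no right child.
  Visit pear.
  At pear: go right to rose.
    rose is a leaf — visit rose.

elm, lime, kale, teak, poppy, fern, bay, lily, moss, rye, cedar, ash, plum, iris, pear, rose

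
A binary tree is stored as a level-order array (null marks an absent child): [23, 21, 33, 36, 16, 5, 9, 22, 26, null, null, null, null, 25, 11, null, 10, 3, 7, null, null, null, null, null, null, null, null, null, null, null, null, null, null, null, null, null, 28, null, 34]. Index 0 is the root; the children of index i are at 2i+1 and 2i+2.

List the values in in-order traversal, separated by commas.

In-order visits the left subtree, then the node, then the right subtree.
At 23: go left to 21.
  At 21: go left to 36.
    At 36: go left to 22.
      At 22: no left child.
      Visit 22.
      At 22: go right to 10.
        10 is a leaf — visit 10.
    Visit 36.
    At 36: go right to 26.
      At 26: go left to 3.
        At 3: no left child.
        Visit 3.
        At 3: go right to 28.
          28 is a leaf — visit 28.
      Visit 26.
      At 26: go right to 7.
        At 7: no left child.
        Visit 7.
        At 7: go right to 34.
          34 is a leaf — visit 34.
  Visit 21.
  At 21: go right to 16.
    16 is a leaf — visit 16.
Visit 23.
At 23: go right to 33.
  At 33: go left to 5.
    5 is a leaf — visit 5.
  Visit 33.
  At 33: go right to 9.
    At 9: go left to 25.
      25 is a leaf — visit 25.
    Visit 9.
    At 9: go right to 11.
      11 is a leaf — visit 11.

22, 10, 36, 3, 28, 26, 7, 34, 21, 16, 23, 5, 33, 25, 9, 11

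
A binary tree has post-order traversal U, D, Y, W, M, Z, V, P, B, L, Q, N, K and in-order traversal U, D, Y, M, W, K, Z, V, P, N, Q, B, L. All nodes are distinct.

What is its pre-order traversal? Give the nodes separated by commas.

K, M, Y, D, U, W, N, P, V, Z, Q, L, B

The last element of post-order is the root; it splits in-order into left and right subtrees.
Root K: left subtree has 5 nodes {U, D, Y, M, W}, right has 7 {Z, V, P, N, Q, B, L}.
  Root M: left subtree has 3 nodes {U, D, Y}, right has 1 {W}.
    Root Y: left subtree has 2 nodes {U, D}, right has 0 { }.
      Root D: left subtree has 1 node {U}, right has 0 { }.
  Root N: left subtree has 3 nodes {Z, V, P}, right has 3 {Q, B, L}.
    Root P: left subtree has 2 nodes {Z, V}, right has 0 { }.
      Root V: left subtree has 1 node {Z}, right has 0 { }.
    Root Q: left subtree has 0 nodes { }, right has 2 {B, L}.
      Root L: left subtree has 1 node {B}, right has 0 { }.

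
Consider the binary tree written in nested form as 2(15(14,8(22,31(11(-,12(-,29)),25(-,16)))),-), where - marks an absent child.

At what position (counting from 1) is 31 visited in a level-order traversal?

6

Level-order visits nodes level by level from the root, left to right within each level.
Level 0: 2
Level 1: 15
Level 2: 14, 8
Level 3: 22, 31
Level 4: 11, 25
Level 5: 12, 16
Level 6: 29
Full level-order sequence: 2, 15, 14, 8, 22, 31, 11, 25, 12, 16, 29.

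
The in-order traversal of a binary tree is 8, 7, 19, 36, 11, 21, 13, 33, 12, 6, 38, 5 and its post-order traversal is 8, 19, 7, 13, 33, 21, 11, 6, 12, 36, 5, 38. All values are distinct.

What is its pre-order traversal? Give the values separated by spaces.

38 36 7 8 19 12 11 21 33 13 6 5

The last element of post-order is the root; it splits in-order into left and right subtrees.
Root 38: left subtree has 10 nodes {8, 7, 19, 36, 11, 21, 13, 33, 12, 6}, right has 1 {5}.
  Root 36: left subtree has 3 nodes {8, 7, 19}, right has 6 {11, 21, 13, 33, 12, 6}.
    Root 7: left subtree has 1 node {8}, right has 1 {19}.
    Root 12: left subtree has 4 nodes {11, 21, 13, 33}, right has 1 {6}.
      Root 11: left subtree has 0 nodes { }, right has 3 {21, 13, 33}.
        Root 21: left subtree has 0 nodes { }, right has 2 {13, 33}.
          Root 33: left subtree has 1 node {13}, right has 0 { }.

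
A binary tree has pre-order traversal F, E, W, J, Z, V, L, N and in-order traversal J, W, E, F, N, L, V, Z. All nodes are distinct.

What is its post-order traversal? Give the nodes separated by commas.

The first element of pre-order is the root; it splits in-order into left and right subtrees.
Root F: left subtree has 3 nodes {J, W, E}, right has 4 {N, L, V, Z}.
  Root E: left subtree has 2 nodes {J, W}, right has 0 { }.
    Root W: left subtree has 1 node {J}, right has 0 { }.
  Root Z: left subtree has 3 nodes {N, L, V}, right has 0 { }.
    Root V: left subtree has 2 nodes {N, L}, right has 0 { }.
      Root L: left subtree has 1 node {N}, right has 0 { }.

J, W, E, N, L, V, Z, F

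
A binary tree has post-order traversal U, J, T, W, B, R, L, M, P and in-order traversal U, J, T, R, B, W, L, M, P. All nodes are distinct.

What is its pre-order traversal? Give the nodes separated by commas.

P, M, L, R, T, J, U, B, W

The last element of post-order is the root; it splits in-order into left and right subtrees.
Root P: left subtree has 8 nodes {U, J, T, R, B, W, L, M}, right has 0 { }.
  Root M: left subtree has 7 nodes {U, J, T, R, B, W, L}, right has 0 { }.
    Root L: left subtree has 6 nodes {U, J, T, R, B, W}, right has 0 { }.
      Root R: left subtree has 3 nodes {U, J, T}, right has 2 {B, W}.
        Root T: left subtree has 2 nodes {U, J}, right has 0 { }.
          Root J: left subtree has 1 node {U}, right has 0 { }.
        Root B: left subtree has 0 nodes { }, right has 1 {W}.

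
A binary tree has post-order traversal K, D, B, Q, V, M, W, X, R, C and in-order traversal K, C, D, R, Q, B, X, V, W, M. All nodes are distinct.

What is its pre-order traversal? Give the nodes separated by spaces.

C K R D X Q B W V M

The last element of post-order is the root; it splits in-order into left and right subtrees.
Root C: left subtree has 1 node {K}, right has 8 {D, R, Q, B, X, V, W, M}.
  Root R: left subtree has 1 node {D}, right has 6 {Q, B, X, V, W, M}.
    Root X: left subtree has 2 nodes {Q, B}, right has 3 {V, W, M}.
      Root Q: left subtree has 0 nodes { }, right has 1 {B}.
      Root W: left subtree has 1 node {V}, right has 1 {M}.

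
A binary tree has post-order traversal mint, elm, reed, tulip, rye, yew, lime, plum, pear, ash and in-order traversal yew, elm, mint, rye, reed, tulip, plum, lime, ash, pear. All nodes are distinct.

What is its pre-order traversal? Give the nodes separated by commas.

ash, plum, yew, rye, elm, mint, tulip, reed, lime, pear

The last element of post-order is the root; it splits in-order into left and right subtrees.
Root ash: left subtree has 8 nodes {yew, elm, mint, rye, reed, tulip, plum, lime}, right has 1 {pear}.
  Root plum: left subtree has 6 nodes {yew, elm, mint, rye, reed, tulip}, right has 1 {lime}.
    Root yew: left subtree has 0 nodes { }, right has 5 {elm, mint, rye, reed, tulip}.
      Root rye: left subtree has 2 nodes {elm, mint}, right has 2 {reed, tulip}.
        Root elm: left subtree has 0 nodes { }, right has 1 {mint}.
        Root tulip: left subtree has 1 node {reed}, right has 0 { }.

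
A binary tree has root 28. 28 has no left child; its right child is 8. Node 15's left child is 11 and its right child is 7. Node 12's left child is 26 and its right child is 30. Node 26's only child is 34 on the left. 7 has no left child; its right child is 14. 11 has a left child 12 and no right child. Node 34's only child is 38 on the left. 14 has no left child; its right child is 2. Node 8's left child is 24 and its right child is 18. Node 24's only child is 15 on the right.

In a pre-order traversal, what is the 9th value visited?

Pre-order visits the node, then its left subtree, then its right subtree.
Visit 28.
At 28: no left child.
At 28: go right to 8.
  Visit 8.
  At 8: go left to 24.
    Visit 24.
    At 24: no left child.
    At 24: go right to 15.
      Visit 15.
      At 15: go left to 11.
        Visit 11.
        At 11: go left to 12.
          Visit 12.
          At 12: go left to 26.
            Visit 26.
            At 26: go left to 34.
              Visit 34.
              At 34: go left to 38.
                38 is a leaf — visit 38.
              At 34: no right child.
            At 26: no right child.
          At 12: go right to 30.
            30 is a leaf — visit 30.
        At 11: no right child.
      At 15: go right to 7.
        Visit 7.
        At 7: no left child.
        At 7: go right to 14.
          Visit 14.
          At 14: no left child.
          At 14: go right to 2.
            2 is a leaf — visit 2.
  At 8: go right to 18.
    18 is a leaf — visit 18.
Full pre-order sequence: 28, 8, 24, 15, 11, 12, 26, 34, 38, 30, 7, 14, 2, 18.

38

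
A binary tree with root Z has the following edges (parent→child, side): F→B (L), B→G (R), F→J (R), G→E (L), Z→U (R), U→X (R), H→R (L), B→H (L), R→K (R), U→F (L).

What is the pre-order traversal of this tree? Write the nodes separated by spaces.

Pre-order visits the node, then its left subtree, then its right subtree.
Visit Z.
At Z: no left child.
At Z: go right to U.
  Visit U.
  At U: go left to F.
    Visit F.
    At F: go left to B.
      Visit B.
      At B: go left to H.
        Visit H.
        At H: go left to R.
          Visit R.
          At R: no left child.
          At R: go right to K.
            K is a leaf — visit K.
        At H: no right child.
      At B: go right to G.
        Visit G.
        At G: go left to E.
          E is a leaf — visit E.
        At G: no right child.
    At F: go right to J.
      J is a leaf — visit J.
  At U: go right to X.
    X is a leaf — visit X.

Z U F B H R K G E J X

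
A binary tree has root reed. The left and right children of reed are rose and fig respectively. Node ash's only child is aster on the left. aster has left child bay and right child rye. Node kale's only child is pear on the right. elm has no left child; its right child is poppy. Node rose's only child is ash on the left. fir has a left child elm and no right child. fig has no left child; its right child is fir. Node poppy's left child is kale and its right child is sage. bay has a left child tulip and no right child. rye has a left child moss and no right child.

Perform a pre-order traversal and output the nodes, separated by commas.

reed, rose, ash, aster, bay, tulip, rye, moss, fig, fir, elm, poppy, kale, pear, sage

Pre-order visits the node, then its left subtree, then its right subtree.
Visit reed.
At reed: go left to rose.
  Visit rose.
  At rose: go left to ash.
    Visit ash.
    At ash: go left to aster.
      Visit aster.
      At aster: go left to bay.
        Visit bay.
        At bay: go left to tulip.
          tulip is a leaf — visit tulip.
        At bay: no right child.
      At aster: go right to rye.
        Visit rye.
        At rye: go left to moss.
          moss is a leaf — visit moss.
        At rye: no right child.
    At ash: no right child.
  At rose: no right child.
At reed: go right to fig.
  Visit fig.
  At fig: no left child.
  At fig: go right to fir.
    Visit fir.
    At fir: go left to elm.
      Visit elm.
      At elm: no left child.
      At elm: go right to poppy.
        Visit poppy.
        At poppy: go left to kale.
          Visit kale.
          At kale: no left child.
          At kale: go right to pear.
            pear is a leaf — visit pear.
        At poppy: go right to sage.
          sage is a leaf — visit sage.
    At fir: no right child.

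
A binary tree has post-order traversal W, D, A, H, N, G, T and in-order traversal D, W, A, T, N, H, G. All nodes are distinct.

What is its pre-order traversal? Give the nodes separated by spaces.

T A D W G N H

The last element of post-order is the root; it splits in-order into left and right subtrees.
Root T: left subtree has 3 nodes {D, W, A}, right has 3 {N, H, G}.
  Root A: left subtree has 2 nodes {D, W}, right has 0 { }.
    Root D: left subtree has 0 nodes { }, right has 1 {W}.
  Root G: left subtree has 2 nodes {N, H}, right has 0 { }.
    Root N: left subtree has 0 nodes { }, right has 1 {H}.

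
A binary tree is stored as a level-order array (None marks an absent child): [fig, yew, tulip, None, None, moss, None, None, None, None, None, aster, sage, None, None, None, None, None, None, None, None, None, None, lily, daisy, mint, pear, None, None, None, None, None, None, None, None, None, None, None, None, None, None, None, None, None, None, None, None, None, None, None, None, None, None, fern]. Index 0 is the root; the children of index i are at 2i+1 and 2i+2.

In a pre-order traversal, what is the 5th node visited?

aster

Pre-order visits the node, then its left subtree, then its right subtree.
Visit fig.
At fig: go left to yew.
  yew is a leaf — visit yew.
At fig: go right to tulip.
  Visit tulip.
  At tulip: go left to moss.
    Visit moss.
    At moss: go left to aster.
      Visit aster.
      At aster: go left to lily.
        lily is a leaf — visit lily.
      At aster: go right to daisy.
        daisy is a leaf — visit daisy.
    At moss: go right to sage.
      Visit sage.
      At sage: go left to mint.
        mint is a leaf — visit mint.
      At sage: go right to pear.
        Visit pear.
        At pear: go left to fern.
          fern is a leaf — visit fern.
        At pear: no right child.
  At tulip: no right child.
Full pre-order sequence: fig, yew, tulip, moss, aster, lily, daisy, sage, mint, pear, fern.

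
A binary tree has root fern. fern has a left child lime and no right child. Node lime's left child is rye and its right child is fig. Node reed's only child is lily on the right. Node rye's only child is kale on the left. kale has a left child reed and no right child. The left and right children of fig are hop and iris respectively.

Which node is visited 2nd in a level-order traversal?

lime

Level-order visits nodes level by level from the root, left to right within each level.
Level 0: fern
Level 1: lime
Level 2: rye, fig
Level 3: kale, hop, iris
Level 4: reed
Level 5: lily
Full level-order sequence: fern, lime, rye, fig, kale, hop, iris, reed, lily.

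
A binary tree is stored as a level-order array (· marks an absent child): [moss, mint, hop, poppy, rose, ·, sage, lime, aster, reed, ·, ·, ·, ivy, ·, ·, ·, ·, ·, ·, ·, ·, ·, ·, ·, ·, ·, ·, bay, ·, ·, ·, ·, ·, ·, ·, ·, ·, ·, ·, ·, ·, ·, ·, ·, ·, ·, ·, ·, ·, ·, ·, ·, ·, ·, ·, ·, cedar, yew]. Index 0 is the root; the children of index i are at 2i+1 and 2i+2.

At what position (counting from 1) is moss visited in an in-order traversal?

7

In-order visits the left subtree, then the node, then the right subtree.
At moss: go left to mint.
  At mint: go left to poppy.
    At poppy: go left to lime.
      lime is a leaf — visit lime.
    Visit poppy.
    At poppy: go right to aster.
      aster is a leaf — visit aster.
  Visit mint.
  At mint: go right to rose.
    At rose: go left to reed.
      reed is a leaf — visit reed.
    Visit rose.
    At rose: no right child.
Visit moss.
At moss: go right to hop.
  At hop: no left child.
  Visit hop.
  At hop: go right to sage.
    At sage: go left to ivy.
      At ivy: no left child.
      Visit ivy.
      At ivy: go right to bay.
        At bay: go left to cedar.
          cedar is a leaf — visit cedar.
        Visit bay.
        At bay: go right to yew.
          yew is a leaf — visit yew.
    Visit sage.
    At sage: no right child.
Full in-order sequence: lime, poppy, aster, mint, reed, rose, moss, hop, ivy, cedar, bay, yew, sage.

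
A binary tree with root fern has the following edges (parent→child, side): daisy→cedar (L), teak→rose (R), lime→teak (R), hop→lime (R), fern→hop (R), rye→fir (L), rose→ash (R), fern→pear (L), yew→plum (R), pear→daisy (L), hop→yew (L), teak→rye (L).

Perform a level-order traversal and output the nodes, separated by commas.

fern, pear, hop, daisy, yew, lime, cedar, plum, teak, rye, rose, fir, ash

Level-order visits nodes level by level from the root, left to right within each level.
Level 0: fern
Level 1: pear, hop
Level 2: daisy, yew, lime
Level 3: cedar, plum, teak
Level 4: rye, rose
Level 5: fir, ash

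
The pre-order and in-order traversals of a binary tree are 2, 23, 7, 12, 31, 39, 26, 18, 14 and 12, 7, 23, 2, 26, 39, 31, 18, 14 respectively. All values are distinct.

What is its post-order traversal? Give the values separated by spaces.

The first element of pre-order is the root; it splits in-order into left and right subtrees.
Root 2: left subtree has 3 nodes {12, 7, 23}, right has 5 {26, 39, 31, 18, 14}.
  Root 23: left subtree has 2 nodes {12, 7}, right has 0 { }.
    Root 7: left subtree has 1 node {12}, right has 0 { }.
  Root 31: left subtree has 2 nodes {26, 39}, right has 2 {18, 14}.
    Root 39: left subtree has 1 node {26}, right has 0 { }.
    Root 18: left subtree has 0 nodes { }, right has 1 {14}.

12 7 23 26 39 14 18 31 2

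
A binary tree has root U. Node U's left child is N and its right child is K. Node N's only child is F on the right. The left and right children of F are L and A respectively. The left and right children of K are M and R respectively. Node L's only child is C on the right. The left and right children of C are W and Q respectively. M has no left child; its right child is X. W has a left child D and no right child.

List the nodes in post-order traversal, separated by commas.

D, W, Q, C, L, A, F, N, X, M, R, K, U

Post-order visits the left subtree, then the right subtree, then the node.
At U: go left to N.
  At N: no left child.
  At N: go right to F.
    At F: go left to L.
      At L: no left child.
      At L: go right to C.
        At C: go left to W.
          At W: go left to D.
            D is a leaf — visit D.
          At W: no right child.
          Visit W.
        At C: go right to Q.
          Q is a leaf — visit Q.
        Visit C.
      Visit L.
    At F: go right to A.
      A is a leaf — visit A.
    Visit F.
  Visit N.
At U: go right to K.
  At K: go left to M.
    At M: no left child.
    At M: go right to X.
      X is a leaf — visit X.
    Visit M.
  At K: go right to R.
    R is a leaf — visit R.
  Visit K.
Visit U.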